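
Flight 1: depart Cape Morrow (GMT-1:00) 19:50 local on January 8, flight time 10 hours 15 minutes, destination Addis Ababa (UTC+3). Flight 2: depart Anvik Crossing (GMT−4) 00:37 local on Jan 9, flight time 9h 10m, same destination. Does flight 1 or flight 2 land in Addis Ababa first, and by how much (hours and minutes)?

the first, by 6 hours 42 minutes

Flight 1 in UTC: 19:50 + 1:00 = 20:50 on Jan 8.
+10 hours and 15 minutes → arrive 07:05 UTC on Jan 9.
Flight 2 in UTC: 00:37 + 4:00 = 04:37 on Jan 9.
+9 hours 10 minutes → arrive 13:47 UTC on Jan 9.
Flight 1 lands earlier by 6 hours 42 minutes.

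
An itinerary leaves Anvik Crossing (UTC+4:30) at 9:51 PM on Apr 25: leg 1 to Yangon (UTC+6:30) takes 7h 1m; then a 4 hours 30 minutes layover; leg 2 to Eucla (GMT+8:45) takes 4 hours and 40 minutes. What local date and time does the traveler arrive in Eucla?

6:17 PM on April 26

Convert departure to UTC: 9:51 PM − 4:30 = 5:21 PM UTC on Apr 25.
Add 7 hours 1 minute leg 1 → 12:22 AM UTC (Apr 26).
Add 4 hours 30 minutes layover in Yangon → 4:52 AM UTC.
Add 4 hours and 40 minutes leg 2 → 9:32 AM UTC.
Eucla is UTC+8:45, so local arrival = 9:32 AM + 8:45 = 6:17 PM on Apr 26.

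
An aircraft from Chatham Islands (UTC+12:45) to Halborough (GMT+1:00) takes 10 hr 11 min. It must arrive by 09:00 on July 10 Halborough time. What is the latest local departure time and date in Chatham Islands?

Target arrival in UTC: 09:00 − 1:00 = 08:00 on Jul 10.
Subtract 10 hours and 11 minutes → departure 21:49 UTC on Jul 9.
Chatham Islands is UTC+12:45: 21:49 + 12:45 = 10:34 on Jul 10.

10:34 on Jul 10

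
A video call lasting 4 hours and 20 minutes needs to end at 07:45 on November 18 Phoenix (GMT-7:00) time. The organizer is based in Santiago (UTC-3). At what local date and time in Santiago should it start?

Target end time in UTC: 07:45 + 7:00 = 14:45 on Nov 18.
Subtract 4 hours 20 minutes → start 10:25 UTC on Nov 18.
Santiago is UTC−3:00: 10:25 − 3:00 = 07:25 on Nov 18.

07:25 on November 18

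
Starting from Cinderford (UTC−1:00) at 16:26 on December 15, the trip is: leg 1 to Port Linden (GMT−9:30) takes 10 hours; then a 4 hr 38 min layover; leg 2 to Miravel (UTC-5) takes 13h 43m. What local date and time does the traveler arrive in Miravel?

Convert departure to UTC: 16:26 + 1:00 = 17:26 UTC on Dec 15.
Add 10 hours leg 1 → 03:26 UTC (Dec 16).
Add 4 hours and 38 minutes layover in Port Linden → 08:04 UTC.
Add 13 hours 43 minutes leg 2 → 21:47 UTC.
Miravel is UTC−5:00, so local arrival = 21:47 − 5:00 = 16:47 on Dec 16.

16:47 on Dec 16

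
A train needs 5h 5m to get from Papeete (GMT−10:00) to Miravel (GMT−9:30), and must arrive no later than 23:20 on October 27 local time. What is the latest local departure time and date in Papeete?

17:45 on Oct 27

Target arrival in UTC: 23:20 + 9:30 = 08:50 on Oct 28.
Subtract 5 hours 5 minutes → departure 03:45 UTC on Oct 28.
Papeete is UTC−10:00: 03:45 − 10:00 = 17:45 on Oct 27.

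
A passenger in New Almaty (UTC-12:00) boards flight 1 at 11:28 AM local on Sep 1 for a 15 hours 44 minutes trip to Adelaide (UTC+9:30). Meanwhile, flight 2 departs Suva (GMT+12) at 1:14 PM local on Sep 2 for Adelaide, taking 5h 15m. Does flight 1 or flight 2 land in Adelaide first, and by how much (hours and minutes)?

the second, by 8 hours 43 minutes

Flight 1 in UTC: 11:28 AM + 12:00 = 11:28 PM on Sep 1.
+15 hours and 44 minutes → arrive 3:12 PM UTC on Sep 2.
Flight 2 in UTC: 1:14 PM − 12:00 = 1:14 AM on Sep 2.
+5 hours and 15 minutes → arrive 6:29 AM UTC on Sep 2.
Flight 2 lands earlier by 8 hours 43 minutes.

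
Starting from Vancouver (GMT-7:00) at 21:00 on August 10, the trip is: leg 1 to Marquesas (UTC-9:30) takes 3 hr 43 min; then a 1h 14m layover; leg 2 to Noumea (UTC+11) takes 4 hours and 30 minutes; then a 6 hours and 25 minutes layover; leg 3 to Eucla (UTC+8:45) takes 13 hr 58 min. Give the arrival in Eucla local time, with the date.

Convert departure to UTC: 21:00 + 7:00 = 04:00 UTC on Aug 11.
Add 3 hours 43 minutes leg 1 → 07:43 UTC.
Add 1 hour 14 minutes layover in Marquesas → 08:57 UTC.
Add 4 hours and 30 minutes leg 2 → 13:27 UTC.
Add 6 hours 25 minutes layover in Noumea → 19:52 UTC.
Add 13 hours 58 minutes leg 3 → 09:50 UTC (Aug 12).
Eucla is UTC+8:45, so local arrival = 09:50 + 8:45 = 18:35 on Aug 12.

18:35 on Aug 12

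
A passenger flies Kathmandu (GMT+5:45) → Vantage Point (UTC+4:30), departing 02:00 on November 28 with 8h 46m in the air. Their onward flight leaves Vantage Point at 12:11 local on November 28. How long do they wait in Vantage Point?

Convert departure to UTC: 02:00 − 5:45 = 20:15 UTC on Nov 27.
Add 8 hours and 46 minutes flight time → 05:01 UTC (Nov 28).
Vantage Point is UTC+4:30, so local arrival = 05:01 + 4:30 = 09:31 on Nov 28.
Layover = 12:11 − 09:31 = 2 hours 40 minutes.

2 hours 40 minutes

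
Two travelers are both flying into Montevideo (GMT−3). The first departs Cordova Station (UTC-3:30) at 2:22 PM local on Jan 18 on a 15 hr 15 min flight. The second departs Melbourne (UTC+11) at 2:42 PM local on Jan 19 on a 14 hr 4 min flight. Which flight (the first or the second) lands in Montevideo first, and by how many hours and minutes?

the first, by 8 hours 39 minutes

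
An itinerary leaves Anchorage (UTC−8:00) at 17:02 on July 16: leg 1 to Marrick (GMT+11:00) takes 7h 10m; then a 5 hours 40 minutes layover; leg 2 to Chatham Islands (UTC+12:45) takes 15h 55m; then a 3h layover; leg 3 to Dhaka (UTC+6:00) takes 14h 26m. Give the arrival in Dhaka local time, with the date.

Convert departure to UTC: 17:02 + 8:00 = 01:02 UTC on Jul 17.
Add 7 hours and 10 minutes leg 1 → 08:12 UTC.
Add 5 hours and 40 minutes layover in Marrick → 13:52 UTC.
Add 15 hours 55 minutes leg 2 → 05:47 UTC (Jul 18).
Add 3 hours layover in Chatham Islands → 08:47 UTC.
Add 14 hours 26 minutes leg 3 → 23:13 UTC.
Dhaka is UTC+6:00, so local arrival = 23:13 + 6:00 = 05:13 on Jul 19.

05:13 on July 19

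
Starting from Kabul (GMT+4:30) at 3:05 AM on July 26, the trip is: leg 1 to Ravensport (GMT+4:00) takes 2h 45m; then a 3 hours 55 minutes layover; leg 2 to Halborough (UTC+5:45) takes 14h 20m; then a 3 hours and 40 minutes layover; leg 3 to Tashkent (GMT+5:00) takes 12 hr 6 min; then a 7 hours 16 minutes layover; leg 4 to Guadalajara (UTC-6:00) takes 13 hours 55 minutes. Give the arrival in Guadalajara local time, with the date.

Convert departure to UTC: 3:05 AM − 4:30 = 10:35 PM UTC on Jul 25.
Add 2 hours and 45 minutes leg 1 → 1:20 AM UTC (Jul 26).
Add 3 hours and 55 minutes layover in Ravensport → 5:15 AM UTC.
Add 14 hours 20 minutes leg 2 → 7:35 PM UTC.
Add 3 hours and 40 minutes layover in Halborough → 11:15 PM UTC.
Add 12 hours and 6 minutes leg 3 → 11:21 AM UTC (Jul 27).
Add 7 hours 16 minutes layover in Tashkent → 6:37 PM UTC.
Add 13 hours and 55 minutes leg 4 → 8:32 AM UTC (Jul 28).
Guadalajara is UTC−6:00, so local arrival = 8:32 AM − 6:00 = 2:32 AM on Jul 28.

2:32 AM on July 28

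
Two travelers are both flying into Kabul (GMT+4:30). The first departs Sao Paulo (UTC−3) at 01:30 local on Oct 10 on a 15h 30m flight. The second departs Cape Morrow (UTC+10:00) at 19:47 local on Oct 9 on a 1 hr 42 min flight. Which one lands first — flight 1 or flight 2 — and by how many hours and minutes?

the second, by 32 hours 31 minutes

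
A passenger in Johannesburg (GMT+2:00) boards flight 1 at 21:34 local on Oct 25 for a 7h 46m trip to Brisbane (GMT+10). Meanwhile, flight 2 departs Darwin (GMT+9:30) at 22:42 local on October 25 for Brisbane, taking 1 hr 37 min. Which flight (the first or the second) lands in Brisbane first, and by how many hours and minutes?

the second, by 12 hours 31 minutes

Flight 1 in UTC: 21:34 − 2:00 = 19:34 on Oct 25.
+7 hours 46 minutes → arrive 03:20 UTC on Oct 26.
Flight 2 in UTC: 22:42 − 9:30 = 13:12 on Oct 25.
+1 hour 37 minutes → arrive 14:49 UTC on Oct 25.
Flight 2 lands earlier by 12 hours 31 minutes.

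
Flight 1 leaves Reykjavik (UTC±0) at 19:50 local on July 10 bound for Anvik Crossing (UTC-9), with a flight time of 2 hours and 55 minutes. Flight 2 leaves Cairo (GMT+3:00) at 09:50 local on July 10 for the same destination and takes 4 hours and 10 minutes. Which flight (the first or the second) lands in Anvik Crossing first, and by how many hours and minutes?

the second, by 11 hours 45 minutes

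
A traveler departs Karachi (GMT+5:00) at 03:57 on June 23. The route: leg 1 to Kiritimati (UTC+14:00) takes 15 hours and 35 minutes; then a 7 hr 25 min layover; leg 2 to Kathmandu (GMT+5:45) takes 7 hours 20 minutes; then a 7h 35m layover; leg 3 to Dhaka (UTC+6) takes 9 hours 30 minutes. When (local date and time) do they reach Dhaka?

04:22 on Jun 25

Convert departure to UTC: 03:57 − 5:00 = 22:57 UTC on Jun 22.
Add 15 hours 35 minutes leg 1 → 14:32 UTC (Jun 23).
Add 7 hours and 25 minutes layover in Kiritimati → 21:57 UTC.
Add 7 hours 20 minutes leg 2 → 05:17 UTC (Jun 24).
Add 7 hours 35 minutes layover in Kathmandu → 12:52 UTC.
Add 9 hours and 30 minutes leg 3 → 22:22 UTC.
Dhaka is UTC+6:00, so local arrival = 22:22 + 6:00 = 04:22 on Jun 25.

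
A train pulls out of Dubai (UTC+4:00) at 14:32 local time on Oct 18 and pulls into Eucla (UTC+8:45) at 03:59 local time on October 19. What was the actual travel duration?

8 hours 42 minutes

Eucla is 4:45 ahead of Dubai.
Clock-face elapsed time (ignoring zones) is 13 hours 27 minutes.
Actual elapsed = 13 hours 27 minutes − 4:45 = 8 hours 42 minutes.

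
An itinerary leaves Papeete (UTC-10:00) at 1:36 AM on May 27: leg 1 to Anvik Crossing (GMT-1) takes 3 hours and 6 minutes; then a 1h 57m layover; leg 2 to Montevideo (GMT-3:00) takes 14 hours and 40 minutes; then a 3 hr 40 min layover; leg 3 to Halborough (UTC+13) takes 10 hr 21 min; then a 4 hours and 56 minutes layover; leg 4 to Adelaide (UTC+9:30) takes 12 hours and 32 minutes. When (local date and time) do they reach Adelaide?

Convert departure to UTC: 1:36 AM + 10:00 = 11:36 AM UTC on May 27.
Add 3 hours 6 minutes leg 1 → 2:42 PM UTC.
Add 1 hour and 57 minutes layover in Anvik Crossing → 4:39 PM UTC.
Add 14 hours 40 minutes leg 2 → 7:19 AM UTC (May 28).
Add 3 hours 40 minutes layover in Montevideo → 10:59 AM UTC.
Add 10 hours 21 minutes leg 3 → 9:20 PM UTC.
Add 4 hours and 56 minutes layover in Halborough → 2:16 AM UTC (May 29).
Add 12 hours 32 minutes leg 4 → 2:48 PM UTC.
Adelaide is UTC+9:30, so local arrival = 2:48 PM + 9:30 = 12:18 AM on May 30.

12:18 AM on May 30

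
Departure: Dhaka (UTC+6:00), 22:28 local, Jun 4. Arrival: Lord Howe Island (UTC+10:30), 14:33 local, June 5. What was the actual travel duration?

Departure in UTC: 22:28 − 6:00 = 16:28 on Jun 4.
Arrival in UTC: 14:33 − 10:30 = 04:03 on Jun 5.
Elapsed = 04:03 − 16:28 (+1 day) = 11 hours 35 minutes.

11 hours 35 minutes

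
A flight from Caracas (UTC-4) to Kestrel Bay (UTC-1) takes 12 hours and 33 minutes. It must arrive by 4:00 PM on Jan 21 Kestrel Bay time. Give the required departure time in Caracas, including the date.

Target arrival in UTC: 4:00 PM + 1:00 = 5:00 PM on Jan 21.
Subtract 12 hours 33 minutes → departure 4:27 AM UTC on Jan 21.
Caracas is UTC−4:00: 4:27 AM − 4:00 = 12:27 AM on Jan 21.

12:27 AM on January 21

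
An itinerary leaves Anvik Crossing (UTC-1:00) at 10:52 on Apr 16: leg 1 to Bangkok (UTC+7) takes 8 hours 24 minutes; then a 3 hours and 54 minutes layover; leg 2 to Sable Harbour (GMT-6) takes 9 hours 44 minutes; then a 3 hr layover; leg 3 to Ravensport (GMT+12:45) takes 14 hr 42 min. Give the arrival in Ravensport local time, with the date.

16:21 on April 18

Convert departure to UTC: 10:52 + 1:00 = 11:52 UTC on Apr 16.
Add 8 hours and 24 minutes leg 1 → 20:16 UTC.
Add 3 hours and 54 minutes layover in Bangkok → 00:10 UTC (Apr 17).
Add 9 hours and 44 minutes leg 2 → 09:54 UTC.
Add 3 hours layover in Sable Harbour → 12:54 UTC.
Add 14 hours and 42 minutes leg 3 → 03:36 UTC (Apr 18).
Ravensport is UTC+12:45, so local arrival = 03:36 + 12:45 = 16:21 on Apr 18.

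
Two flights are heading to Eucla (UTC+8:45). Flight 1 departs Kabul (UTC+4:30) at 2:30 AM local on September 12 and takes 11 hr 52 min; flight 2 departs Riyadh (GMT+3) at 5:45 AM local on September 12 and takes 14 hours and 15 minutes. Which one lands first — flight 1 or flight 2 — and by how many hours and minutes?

the first, by 7 hours 8 minutes

Flight 1 in UTC: 2:30 AM − 4:30 = 10:00 PM on Sep 11.
+11 hours 52 minutes → arrive 9:52 AM UTC on Sep 12.
Flight 2 in UTC: 5:45 AM − 3:00 = 2:45 AM on Sep 12.
+14 hours 15 minutes → arrive 5:00 PM UTC on Sep 12.
Flight 1 lands earlier by 7 hours 8 minutes.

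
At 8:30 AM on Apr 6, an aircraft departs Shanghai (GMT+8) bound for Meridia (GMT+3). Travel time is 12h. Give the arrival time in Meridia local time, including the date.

3:30 PM on Apr 6

Convert departure to UTC: 8:30 AM − 8:00 = 12:30 AM UTC on Apr 6.
Add 12 hours travel time → 12:30 PM UTC.
Meridia is UTC+3:00, so local arrival = 12:30 PM + 3:00 = 3:30 PM on Apr 6.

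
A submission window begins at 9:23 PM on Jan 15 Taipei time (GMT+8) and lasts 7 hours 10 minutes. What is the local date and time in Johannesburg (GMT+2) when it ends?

10:33 PM on January 15

Johannesburg is 6:00 behind Taipei.
After 7 hours and 10 minutes it is 4:33 AM (Jan 16) in Taipei.
Shift by the zone difference: 4:33 AM − 6:00 = 10:33 PM on Jan 15 in Johannesburg.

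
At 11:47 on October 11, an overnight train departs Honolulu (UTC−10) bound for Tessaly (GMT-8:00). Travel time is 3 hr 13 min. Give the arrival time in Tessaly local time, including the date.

17:00 on October 11

Tessaly is 2:00 ahead of Honolulu.
After 3 hours and 13 minutes it is 15:00 in Honolulu.
Shift by the zone difference: 15:00 + 2:00 = 17:00 on Oct 11 in Tessaly.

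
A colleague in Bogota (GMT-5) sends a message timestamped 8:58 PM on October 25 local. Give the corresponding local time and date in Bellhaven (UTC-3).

In UTC: 8:58 PM + 5:00 = 1:58 AM on Oct 26.
Bellhaven is UTC−3:00: 1:58 AM − 3:00 = 10:58 PM on Oct 25.

10:58 PM on Oct 25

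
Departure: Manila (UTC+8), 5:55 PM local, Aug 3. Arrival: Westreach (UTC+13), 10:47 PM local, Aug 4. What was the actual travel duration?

23 hours 52 minutes

Westreach is 5:00 ahead of Manila.
Clock-face elapsed time (ignoring zones) is 28 hours 52 minutes.
Actual elapsed = 28 hours 52 minutes − 5:00 = 23 hours 52 minutes.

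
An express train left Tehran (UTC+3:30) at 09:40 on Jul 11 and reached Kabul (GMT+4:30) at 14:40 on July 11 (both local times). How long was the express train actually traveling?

4 hours

Departure in UTC: 09:40 − 3:30 = 06:10 on Jul 11.
Arrival in UTC: 14:40 − 4:30 = 10:10 on Jul 11.
Elapsed = 10:10 − 06:10 = 4 hours.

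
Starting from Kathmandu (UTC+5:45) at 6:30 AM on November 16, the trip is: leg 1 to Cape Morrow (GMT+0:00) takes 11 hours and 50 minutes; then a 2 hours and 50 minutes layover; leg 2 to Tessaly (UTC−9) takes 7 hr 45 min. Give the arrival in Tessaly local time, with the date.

2:10 PM on November 16

Convert departure to UTC: 6:30 AM − 5:45 = 12:45 AM UTC on Nov 16.
Add 11 hours 50 minutes leg 1 → 12:35 PM UTC.
Add 2 hours and 50 minutes layover in Cape Morrow → 3:25 PM UTC.
Add 7 hours 45 minutes leg 2 → 11:10 PM UTC.
Tessaly is UTC−9:00, so local arrival = 11:10 PM − 9:00 = 2:10 PM on Nov 16.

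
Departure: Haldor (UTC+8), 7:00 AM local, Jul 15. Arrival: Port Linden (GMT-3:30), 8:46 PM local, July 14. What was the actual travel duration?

1 hour 16 minutes

Departure in UTC: 7:00 AM − 8:00 = 11:00 PM on Jul 14.
Arrival in UTC: 8:46 PM + 3:30 = 12:16 AM on Jul 15.
Elapsed = 12:16 AM − 11:00 PM (+1 day) = 1 hour 16 minutes.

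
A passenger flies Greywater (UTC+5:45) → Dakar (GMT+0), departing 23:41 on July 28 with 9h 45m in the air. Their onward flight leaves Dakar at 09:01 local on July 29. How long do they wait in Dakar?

5 hours 20 minutes

Convert departure to UTC: 23:41 − 5:45 = 17:56 UTC on Jul 28.
Add 9 hours 45 minutes flight time → 03:41 UTC (Jul 29).
Dakar is UTC+0, so local arrival is the same: 03:41 on Jul 29.
Layover = 09:01 − 03:41 = 5 hours 20 minutes.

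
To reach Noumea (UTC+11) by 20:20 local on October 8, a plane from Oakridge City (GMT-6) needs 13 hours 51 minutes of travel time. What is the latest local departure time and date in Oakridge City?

13:29 on October 7

Target arrival in UTC: 20:20 − 11:00 = 09:20 on Oct 8.
Subtract 13 hours 51 minutes → departure 19:29 UTC on Oct 7.
Oakridge City is UTC−6:00: 19:29 − 6:00 = 13:29 on Oct 7.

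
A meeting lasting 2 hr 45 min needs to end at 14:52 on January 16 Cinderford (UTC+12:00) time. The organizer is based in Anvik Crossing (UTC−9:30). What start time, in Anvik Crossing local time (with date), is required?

Target end time in UTC: 14:52 − 12:00 = 02:52 on Jan 16.
Subtract 2 hours 45 minutes → start 00:07 UTC on Jan 16.
Anvik Crossing is UTC−9:30: 00:07 − 9:30 = 14:37 on Jan 15.

14:37 on January 15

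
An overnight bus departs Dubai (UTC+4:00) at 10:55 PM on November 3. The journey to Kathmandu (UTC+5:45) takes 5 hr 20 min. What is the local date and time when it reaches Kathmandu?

Convert departure to UTC: 10:55 PM − 4:00 = 6:55 PM UTC on Nov 3.
Add 5 hours 20 minutes travel time → 12:15 AM UTC (Nov 4).
Kathmandu is UTC+5:45, so local arrival = 12:15 AM + 5:45 = 6:00 AM on Nov 4.

6:00 AM on November 4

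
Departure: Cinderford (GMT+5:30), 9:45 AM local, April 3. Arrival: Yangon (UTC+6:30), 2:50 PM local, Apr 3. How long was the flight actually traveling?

Departure in UTC: 9:45 AM − 5:30 = 4:15 AM on Apr 3.
Arrival in UTC: 2:50 PM − 6:30 = 8:20 AM on Apr 3.
Elapsed = 8:20 AM − 4:15 AM = 4 hours 5 minutes.

4 hours 5 minutes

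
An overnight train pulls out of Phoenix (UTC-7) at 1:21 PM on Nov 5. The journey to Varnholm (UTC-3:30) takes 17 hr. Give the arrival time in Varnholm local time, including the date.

Convert departure to UTC: 1:21 PM + 7:00 = 8:21 PM UTC on Nov 5.
Add 17 hours travel time → 1:21 PM UTC (Nov 6).
Varnholm is UTC−3:30, so local arrival = 1:21 PM − 3:30 = 9:51 AM on Nov 6.

9:51 AM on November 6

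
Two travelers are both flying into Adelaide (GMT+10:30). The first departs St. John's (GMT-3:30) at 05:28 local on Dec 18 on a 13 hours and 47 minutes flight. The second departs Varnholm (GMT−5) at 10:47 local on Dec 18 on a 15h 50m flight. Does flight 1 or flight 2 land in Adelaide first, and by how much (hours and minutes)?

the first, by 8 hours 52 minutes

Flight 1 in UTC: 05:28 + 3:30 = 08:58 on Dec 18.
+13 hours 47 minutes → arrive 22:45 UTC on Dec 18.
Flight 2 in UTC: 10:47 + 5:00 = 15:47 on Dec 18.
+15 hours 50 minutes → arrive 07:37 UTC on Dec 19.
Flight 1 lands earlier by 8 hours 52 minutes.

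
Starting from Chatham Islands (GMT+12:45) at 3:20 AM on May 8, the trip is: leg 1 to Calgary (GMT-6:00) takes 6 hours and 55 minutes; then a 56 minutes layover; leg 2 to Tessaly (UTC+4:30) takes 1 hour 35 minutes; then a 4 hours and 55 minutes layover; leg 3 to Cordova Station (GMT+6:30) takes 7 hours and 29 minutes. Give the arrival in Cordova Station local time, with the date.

Convert departure to UTC: 3:20 AM − 12:45 = 2:35 PM UTC on May 7.
Add 6 hours 55 minutes leg 1 → 9:30 PM UTC.
Add 56 minutes layover in Calgary → 10:26 PM UTC.
Add 1 hour and 35 minutes leg 2 → 12:01 AM UTC (May 8).
Add 4 hours 55 minutes layover in Tessaly → 4:56 AM UTC.
Add 7 hours and 29 minutes leg 3 → 12:25 PM UTC.
Cordova Station is UTC+6:30, so local arrival = 12:25 PM + 6:30 = 6:55 PM on May 8.

6:55 PM on May 8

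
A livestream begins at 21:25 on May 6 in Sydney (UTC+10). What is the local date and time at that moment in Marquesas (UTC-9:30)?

01:55 on May 6

In UTC: 21:25 − 10:00 = 11:25 on May 6.
Marquesas is UTC−9:30: 11:25 − 9:30 = 01:55 on May 6.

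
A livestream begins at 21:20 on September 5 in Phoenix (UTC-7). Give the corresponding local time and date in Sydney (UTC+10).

14:20 on September 6

In UTC: 21:20 + 7:00 = 04:20 on Sep 6.
Sydney is UTC+10:00: 04:20 + 10:00 = 14:20 on Sep 6.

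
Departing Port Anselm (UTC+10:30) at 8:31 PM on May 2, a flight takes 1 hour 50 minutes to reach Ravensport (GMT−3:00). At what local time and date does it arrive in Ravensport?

8:51 AM on May 2

Convert departure to UTC: 8:31 PM − 10:30 = 10:01 AM UTC on May 2.
Add 1 hour and 50 minutes travel time → 11:51 AM UTC.
Ravensport is UTC−3:00, so local arrival = 11:51 AM − 3:00 = 8:51 AM on May 2.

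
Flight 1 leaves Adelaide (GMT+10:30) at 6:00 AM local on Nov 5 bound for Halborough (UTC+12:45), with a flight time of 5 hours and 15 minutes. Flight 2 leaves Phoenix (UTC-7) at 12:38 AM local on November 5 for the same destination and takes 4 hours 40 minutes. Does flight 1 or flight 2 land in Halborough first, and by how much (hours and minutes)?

the first, by 11 hours 33 minutes

Flight 1 in UTC: 6:00 AM − 10:30 = 7:30 PM on Nov 4.
+5 hours and 15 minutes → arrive 12:45 AM UTC on Nov 5.
Flight 2 in UTC: 12:38 AM + 7:00 = 7:38 AM on Nov 5.
+4 hours and 40 minutes → arrive 12:18 PM UTC on Nov 5.
Flight 1 lands earlier by 11 hours 33 minutes.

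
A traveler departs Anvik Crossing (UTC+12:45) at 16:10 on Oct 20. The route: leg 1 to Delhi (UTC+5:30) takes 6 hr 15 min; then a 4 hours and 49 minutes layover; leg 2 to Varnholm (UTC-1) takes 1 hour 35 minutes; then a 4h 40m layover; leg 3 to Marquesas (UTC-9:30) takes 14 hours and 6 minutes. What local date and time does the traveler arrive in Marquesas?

Convert departure to UTC: 16:10 − 12:45 = 03:25 UTC on Oct 20.
Add 6 hours and 15 minutes leg 1 → 09:40 UTC.
Add 4 hours and 49 minutes layover in Delhi → 14:29 UTC.
Add 1 hour 35 minutes leg 2 → 16:04 UTC.
Add 4 hours 40 minutes layover in Varnholm → 20:44 UTC.
Add 14 hours 6 minutes leg 3 → 10:50 UTC (Oct 21).
Marquesas is UTC−9:30, so local arrival = 10:50 − 9:30 = 01:20 on Oct 21.

01:20 on October 21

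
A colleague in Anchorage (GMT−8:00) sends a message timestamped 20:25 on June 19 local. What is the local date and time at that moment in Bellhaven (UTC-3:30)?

00:55 on June 20

In UTC: 20:25 + 8:00 = 04:25 on Jun 20.
Bellhaven is UTC−3:30: 04:25 − 3:30 = 00:55 on Jun 20.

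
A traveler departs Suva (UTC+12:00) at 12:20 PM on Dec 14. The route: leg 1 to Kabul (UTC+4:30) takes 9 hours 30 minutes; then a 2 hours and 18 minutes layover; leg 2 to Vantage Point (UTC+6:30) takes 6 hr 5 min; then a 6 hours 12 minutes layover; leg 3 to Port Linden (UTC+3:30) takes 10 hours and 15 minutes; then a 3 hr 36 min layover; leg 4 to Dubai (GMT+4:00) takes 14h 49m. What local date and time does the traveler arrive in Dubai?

Convert departure to UTC: 12:20 PM − 12:00 = 12:20 AM UTC on Dec 14.
Add 9 hours and 30 minutes leg 1 → 9:50 AM UTC.
Add 2 hours 18 minutes layover in Kabul → 12:08 PM UTC.
Add 6 hours and 5 minutes leg 2 → 6:13 PM UTC.
Add 6 hours 12 minutes layover in Vantage Point → 12:25 AM UTC (Dec 15).
Add 10 hours 15 minutes leg 3 → 10:40 AM UTC.
Add 3 hours 36 minutes layover in Port Linden → 2:16 PM UTC.
Add 14 hours and 49 minutes leg 4 → 5:05 AM UTC (Dec 16).
Dubai is UTC+4:00, so local arrival = 5:05 AM + 4:00 = 9:05 AM on Dec 16.

9:05 AM on December 16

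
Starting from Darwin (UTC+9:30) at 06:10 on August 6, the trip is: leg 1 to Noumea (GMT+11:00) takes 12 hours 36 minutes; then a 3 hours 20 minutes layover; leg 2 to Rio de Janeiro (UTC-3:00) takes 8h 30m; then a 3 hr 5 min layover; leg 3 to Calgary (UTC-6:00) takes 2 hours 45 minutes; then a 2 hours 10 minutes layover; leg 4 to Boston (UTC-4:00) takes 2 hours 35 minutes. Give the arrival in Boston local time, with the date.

03:41 on August 7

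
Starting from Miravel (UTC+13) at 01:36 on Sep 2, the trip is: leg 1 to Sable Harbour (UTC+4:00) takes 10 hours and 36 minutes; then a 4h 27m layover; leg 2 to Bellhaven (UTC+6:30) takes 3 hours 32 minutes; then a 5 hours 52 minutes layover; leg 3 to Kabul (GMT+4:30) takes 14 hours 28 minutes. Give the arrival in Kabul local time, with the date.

08:01 on Sep 3

Convert departure to UTC: 01:36 − 13:00 = 12:36 UTC on Sep 1.
Add 10 hours 36 minutes leg 1 → 23:12 UTC.
Add 4 hours 27 minutes layover in Sable Harbour → 03:39 UTC (Sep 2).
Add 3 hours and 32 minutes leg 2 → 07:11 UTC.
Add 5 hours and 52 minutes layover in Bellhaven → 13:03 UTC.
Add 14 hours 28 minutes leg 3 → 03:31 UTC (Sep 3).
Kabul is UTC+4:30, so local arrival = 03:31 + 4:30 = 08:01 on Sep 3.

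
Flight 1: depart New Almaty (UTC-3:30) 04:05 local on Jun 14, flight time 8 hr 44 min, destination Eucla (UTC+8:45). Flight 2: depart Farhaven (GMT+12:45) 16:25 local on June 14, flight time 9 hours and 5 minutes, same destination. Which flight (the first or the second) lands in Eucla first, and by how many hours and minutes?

the second, by 3 hours 34 minutes

Flight 1 in UTC: 04:05 + 3:30 = 07:35 on Jun 14.
+8 hours 44 minutes → arrive 16:19 UTC on Jun 14.
Flight 2 in UTC: 16:25 − 12:45 = 03:40 on Jun 14.
+9 hours and 5 minutes → arrive 12:45 UTC on Jun 14.
Flight 2 lands earlier by 3 hours 34 minutes.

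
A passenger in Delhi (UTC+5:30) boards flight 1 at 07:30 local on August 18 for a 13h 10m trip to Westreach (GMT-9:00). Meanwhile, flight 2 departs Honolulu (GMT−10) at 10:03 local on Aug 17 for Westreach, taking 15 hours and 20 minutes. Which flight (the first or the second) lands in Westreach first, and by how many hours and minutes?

Flight 1 in UTC: 07:30 − 5:30 = 02:00 on Aug 18.
+13 hours 10 minutes → arrive 15:10 UTC on Aug 18.
Flight 2 in UTC: 10:03 + 10:00 = 20:03 on Aug 17.
+15 hours 20 minutes → arrive 11:23 UTC on Aug 18.
Flight 2 lands earlier by 3 hours 47 minutes.

the second, by 3 hours 47 minutes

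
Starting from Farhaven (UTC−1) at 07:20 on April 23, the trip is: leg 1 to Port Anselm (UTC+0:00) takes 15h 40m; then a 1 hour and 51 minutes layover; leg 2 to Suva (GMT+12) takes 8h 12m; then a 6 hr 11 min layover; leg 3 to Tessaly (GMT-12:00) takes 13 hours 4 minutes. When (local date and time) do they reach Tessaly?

Convert departure to UTC: 07:20 + 1:00 = 08:20 UTC on Apr 23.
Add 15 hours and 40 minutes leg 1 → 00:00 UTC (Apr 24).
Add 1 hour and 51 minutes layover in Port Anselm → 01:51 UTC.
Add 8 hours and 12 minutes leg 2 → 10:03 UTC.
Add 6 hours and 11 minutes layover in Suva → 16:14 UTC.
Add 13 hours 4 minutes leg 3 → 05:18 UTC (Apr 25).
Tessaly is UTC−12:00, so local arrival = 05:18 − 12:00 = 17:18 on Apr 24.

17:18 on Apr 24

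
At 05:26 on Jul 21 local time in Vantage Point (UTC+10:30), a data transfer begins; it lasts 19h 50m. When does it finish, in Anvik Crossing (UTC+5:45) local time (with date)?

Convert start to UTC: 05:26 − 10:30 = 18:56 UTC on Jul 20.
Add 19 hours and 50 minutes duration → 14:46 UTC (Jul 21).
Anvik Crossing is UTC+5:45, so local end time = 14:46 + 5:45 = 20:31 on Jul 21.

20:31 on July 21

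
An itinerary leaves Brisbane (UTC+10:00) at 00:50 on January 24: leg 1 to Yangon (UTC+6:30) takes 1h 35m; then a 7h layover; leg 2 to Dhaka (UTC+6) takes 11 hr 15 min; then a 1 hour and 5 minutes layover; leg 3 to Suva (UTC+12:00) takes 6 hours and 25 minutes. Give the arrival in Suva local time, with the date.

06:10 on January 25

Convert departure to UTC: 00:50 − 10:00 = 14:50 UTC on Jan 23.
Add 1 hour 35 minutes leg 1 → 16:25 UTC.
Add 7 hours layover in Yangon → 23:25 UTC.
Add 11 hours 15 minutes leg 2 → 10:40 UTC (Jan 24).
Add 1 hour and 5 minutes layover in Dhaka → 11:45 UTC.
Add 6 hours and 25 minutes leg 3 → 18:10 UTC.
Suva is UTC+12:00, so local arrival = 18:10 + 12:00 = 06:10 on Jan 25.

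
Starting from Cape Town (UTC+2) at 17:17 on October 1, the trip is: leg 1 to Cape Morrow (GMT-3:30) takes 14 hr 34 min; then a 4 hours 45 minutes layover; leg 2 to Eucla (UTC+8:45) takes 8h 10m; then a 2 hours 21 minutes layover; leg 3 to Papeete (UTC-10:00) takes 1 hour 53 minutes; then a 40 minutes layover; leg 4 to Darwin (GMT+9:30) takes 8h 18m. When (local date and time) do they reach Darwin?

Convert departure to UTC: 17:17 − 2:00 = 15:17 UTC on Oct 1.
Add 14 hours and 34 minutes leg 1 → 05:51 UTC (Oct 2).
Add 4 hours and 45 minutes layover in Cape Morrow → 10:36 UTC.
Add 8 hours 10 minutes leg 2 → 18:46 UTC.
Add 2 hours and 21 minutes layover in Eucla → 21:07 UTC.
Add 1 hour and 53 minutes leg 3 → 23:00 UTC.
Add 40 minutes layover in Papeete → 23:40 UTC.
Add 8 hours 18 minutes leg 4 → 07:58 UTC (Oct 3).
Darwin is UTC+9:30, so local arrival = 07:58 + 9:30 = 17:28 on Oct 3.

17:28 on October 3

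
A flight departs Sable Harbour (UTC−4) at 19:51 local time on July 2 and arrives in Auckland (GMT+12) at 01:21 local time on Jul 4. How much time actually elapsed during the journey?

13 hours 30 minutes

Departure in UTC: 19:51 + 4:00 = 23:51 on Jul 2.
Arrival in UTC: 01:21 − 12:00 = 13:21 on Jul 3.
Elapsed = 13:21 − 23:51 (+1 day) = 13 hours 30 minutes.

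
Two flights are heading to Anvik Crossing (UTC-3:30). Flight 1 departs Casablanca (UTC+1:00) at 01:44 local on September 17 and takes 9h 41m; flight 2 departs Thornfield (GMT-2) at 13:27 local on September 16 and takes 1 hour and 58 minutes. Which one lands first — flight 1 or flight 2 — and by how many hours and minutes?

the second, by 17 hours

Flight 1 in UTC: 01:44 − 1:00 = 00:44 on Sep 17.
+9 hours 41 minutes → arrive 10:25 UTC on Sep 17.
Flight 2 in UTC: 13:27 + 2:00 = 15:27 on Sep 16.
+1 hour and 58 minutes → arrive 17:25 UTC on Sep 16.
Flight 2 lands earlier by 17 hours.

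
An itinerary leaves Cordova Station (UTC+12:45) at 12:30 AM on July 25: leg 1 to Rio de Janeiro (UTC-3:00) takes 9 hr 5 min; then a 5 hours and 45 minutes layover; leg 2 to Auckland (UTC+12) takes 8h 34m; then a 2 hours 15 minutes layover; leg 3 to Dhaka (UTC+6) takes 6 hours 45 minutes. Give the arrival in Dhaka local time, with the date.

Convert departure to UTC: 12:30 AM − 12:45 = 11:45 AM UTC on Jul 24.
Add 9 hours 5 minutes leg 1 → 8:50 PM UTC.
Add 5 hours 45 minutes layover in Rio de Janeiro → 2:35 AM UTC (Jul 25).
Add 8 hours 34 minutes leg 2 → 11:09 AM UTC.
Add 2 hours 15 minutes layover in Auckland → 1:24 PM UTC.
Add 6 hours 45 minutes leg 3 → 8:09 PM UTC.
Dhaka is UTC+6:00, so local arrival = 8:09 PM + 6:00 = 2:09 AM on Jul 26.

2:09 AM on Jul 26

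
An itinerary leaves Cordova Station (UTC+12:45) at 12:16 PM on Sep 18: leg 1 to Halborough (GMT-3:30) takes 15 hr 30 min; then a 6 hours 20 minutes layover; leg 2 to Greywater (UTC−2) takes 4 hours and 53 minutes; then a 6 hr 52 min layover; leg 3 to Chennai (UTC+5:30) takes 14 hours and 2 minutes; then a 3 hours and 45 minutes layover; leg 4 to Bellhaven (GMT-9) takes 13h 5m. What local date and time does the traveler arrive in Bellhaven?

6:58 AM on September 20

Convert departure to UTC: 12:16 PM − 12:45 = 11:31 PM UTC on Sep 17.
Add 15 hours and 30 minutes leg 1 → 3:01 PM UTC (Sep 18).
Add 6 hours and 20 minutes layover in Halborough → 9:21 PM UTC.
Add 4 hours 53 minutes leg 2 → 2:14 AM UTC (Sep 19).
Add 6 hours and 52 minutes layover in Greywater → 9:06 AM UTC.
Add 14 hours and 2 minutes leg 3 → 11:08 PM UTC.
Add 3 hours 45 minutes layover in Chennai → 2:53 AM UTC (Sep 20).
Add 13 hours 5 minutes leg 4 → 3:58 PM UTC.
Bellhaven is UTC−9:00, so local arrival = 3:58 PM − 9:00 = 6:58 AM on Sep 20.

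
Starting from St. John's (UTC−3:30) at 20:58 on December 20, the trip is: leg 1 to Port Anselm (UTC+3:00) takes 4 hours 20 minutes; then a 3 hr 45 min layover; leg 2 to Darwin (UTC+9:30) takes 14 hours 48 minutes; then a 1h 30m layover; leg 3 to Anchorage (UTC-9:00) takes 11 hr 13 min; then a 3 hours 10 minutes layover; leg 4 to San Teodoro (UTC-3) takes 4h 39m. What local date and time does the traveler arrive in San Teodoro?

16:53 on December 22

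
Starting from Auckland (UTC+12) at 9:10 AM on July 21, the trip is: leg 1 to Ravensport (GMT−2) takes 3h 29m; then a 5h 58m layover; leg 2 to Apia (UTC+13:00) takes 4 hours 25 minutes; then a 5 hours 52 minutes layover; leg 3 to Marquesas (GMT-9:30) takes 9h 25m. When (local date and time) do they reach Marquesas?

4:49 PM on July 21

Convert departure to UTC: 9:10 AM − 12:00 = 9:10 PM UTC on Jul 20.
Add 3 hours and 29 minutes leg 1 → 12:39 AM UTC (Jul 21).
Add 5 hours and 58 minutes layover in Ravensport → 6:37 AM UTC.
Add 4 hours and 25 minutes leg 2 → 11:02 AM UTC.
Add 5 hours and 52 minutes layover in Apia → 4:54 PM UTC.
Add 9 hours and 25 minutes leg 3 → 2:19 AM UTC (Jul 22).
Marquesas is UTC−9:30, so local arrival = 2:19 AM − 9:30 = 4:49 PM on Jul 21.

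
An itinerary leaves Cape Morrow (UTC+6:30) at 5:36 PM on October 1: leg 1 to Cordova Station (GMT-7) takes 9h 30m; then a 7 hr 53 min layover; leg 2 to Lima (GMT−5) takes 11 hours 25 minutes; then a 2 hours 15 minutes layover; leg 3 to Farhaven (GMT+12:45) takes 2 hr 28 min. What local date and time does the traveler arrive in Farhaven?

9:22 AM on October 3

Convert departure to UTC: 5:36 PM − 6:30 = 11:06 AM UTC on Oct 1.
Add 9 hours 30 minutes leg 1 → 8:36 PM UTC.
Add 7 hours and 53 minutes layover in Cordova Station → 4:29 AM UTC (Oct 2).
Add 11 hours 25 minutes leg 2 → 3:54 PM UTC.
Add 2 hours and 15 minutes layover in Lima → 6:09 PM UTC.
Add 2 hours and 28 minutes leg 3 → 8:37 PM UTC.
Farhaven is UTC+12:45, so local arrival = 8:37 PM + 12:45 = 9:22 AM on Oct 3.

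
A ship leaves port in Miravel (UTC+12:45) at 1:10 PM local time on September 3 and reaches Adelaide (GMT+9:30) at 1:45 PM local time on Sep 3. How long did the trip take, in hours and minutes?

3 hours 50 minutes

Adelaide is 3:15 behind Miravel.
Clock-face elapsed time (ignoring zones) is 35 minutes.
Actual elapsed = 35 minutes + 3:15 = 3 hours 50 minutes.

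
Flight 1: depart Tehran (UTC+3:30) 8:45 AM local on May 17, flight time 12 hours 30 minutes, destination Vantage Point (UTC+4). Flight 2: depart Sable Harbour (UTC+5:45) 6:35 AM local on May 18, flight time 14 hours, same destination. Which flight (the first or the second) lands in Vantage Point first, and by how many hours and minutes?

the first, by 21 hours 5 minutes

Flight 1 in UTC: 8:45 AM − 3:30 = 5:15 AM on May 17.
+12 hours 30 minutes → arrive 5:45 PM UTC on May 17.
Flight 2 in UTC: 6:35 AM − 5:45 = 12:50 AM on May 18.
+14 hours → arrive 2:50 PM UTC on May 18.
Flight 1 lands earlier by 21 hours 5 minutes.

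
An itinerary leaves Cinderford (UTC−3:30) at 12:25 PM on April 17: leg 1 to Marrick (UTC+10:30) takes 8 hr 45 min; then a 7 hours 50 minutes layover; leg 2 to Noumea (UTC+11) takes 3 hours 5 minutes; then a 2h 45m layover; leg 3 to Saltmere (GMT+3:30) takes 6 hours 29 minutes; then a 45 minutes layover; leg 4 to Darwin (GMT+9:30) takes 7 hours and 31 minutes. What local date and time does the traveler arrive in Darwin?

Convert departure to UTC: 12:25 PM + 3:30 = 3:55 PM UTC on Apr 17.
Add 8 hours and 45 minutes leg 1 → 12:40 AM UTC (Apr 18).
Add 7 hours and 50 minutes layover in Marrick → 8:30 AM UTC.
Add 3 hours and 5 minutes leg 2 → 11:35 AM UTC.
Add 2 hours 45 minutes layover in Noumea → 2:20 PM UTC.
Add 6 hours 29 minutes leg 3 → 8:49 PM UTC.
Add 45 minutes layover in Saltmere → 9:34 PM UTC.
Add 7 hours and 31 minutes leg 4 → 5:05 AM UTC (Apr 19).
Darwin is UTC+9:30, so local arrival = 5:05 AM + 9:30 = 2:35 PM on Apr 19.

2:35 PM on April 19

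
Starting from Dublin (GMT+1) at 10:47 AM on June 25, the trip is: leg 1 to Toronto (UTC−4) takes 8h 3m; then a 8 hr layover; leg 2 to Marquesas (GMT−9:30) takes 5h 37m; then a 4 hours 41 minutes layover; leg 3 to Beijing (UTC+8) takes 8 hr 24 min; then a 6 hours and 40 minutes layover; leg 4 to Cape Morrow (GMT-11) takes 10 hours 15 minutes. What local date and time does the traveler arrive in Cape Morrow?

Convert departure to UTC: 10:47 AM − 1:00 = 9:47 AM UTC on Jun 25.
Add 8 hours 3 minutes leg 1 → 5:50 PM UTC.
Add 8 hours layover in Toronto → 1:50 AM UTC (Jun 26).
Add 5 hours and 37 minutes leg 2 → 7:27 AM UTC.
Add 4 hours and 41 minutes layover in Marquesas → 12:08 PM UTC.
Add 8 hours and 24 minutes leg 3 → 8:32 PM UTC.
Add 6 hours 40 minutes layover in Beijing → 3:12 AM UTC (Jun 27).
Add 10 hours and 15 minutes leg 4 → 1:27 PM UTC.
Cape Morrow is UTC−11:00, so local arrival = 1:27 PM − 11:00 = 2:27 AM on Jun 27.

2:27 AM on June 27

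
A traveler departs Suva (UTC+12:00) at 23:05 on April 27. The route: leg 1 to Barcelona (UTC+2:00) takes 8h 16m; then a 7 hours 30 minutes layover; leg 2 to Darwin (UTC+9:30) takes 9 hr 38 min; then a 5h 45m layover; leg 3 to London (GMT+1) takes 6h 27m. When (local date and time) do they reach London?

Convert departure to UTC: 23:05 − 12:00 = 11:05 UTC on Apr 27.
Add 8 hours 16 minutes leg 1 → 19:21 UTC.
Add 7 hours 30 minutes layover in Barcelona → 02:51 UTC (Apr 28).
Add 9 hours 38 minutes leg 2 → 12:29 UTC.
Add 5 hours and 45 minutes layover in Darwin → 18:14 UTC.
Add 6 hours 27 minutes leg 3 → 00:41 UTC (Apr 29).
London is UTC+1:00, so local arrival = 00:41 + 1:00 = 01:41 on Apr 29.

01:41 on April 29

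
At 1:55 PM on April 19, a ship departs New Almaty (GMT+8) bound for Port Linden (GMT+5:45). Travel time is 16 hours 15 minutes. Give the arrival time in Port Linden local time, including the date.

Convert departure to UTC: 1:55 PM − 8:00 = 5:55 AM UTC on Apr 19.
Add 16 hours and 15 minutes travel time → 10:10 PM UTC.
Port Linden is UTC+5:45, so local arrival = 10:10 PM + 5:45 = 3:55 AM on Apr 20.

3:55 AM on April 20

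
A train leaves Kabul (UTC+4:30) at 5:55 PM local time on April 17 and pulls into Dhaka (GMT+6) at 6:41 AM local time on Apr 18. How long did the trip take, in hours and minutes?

Departure in UTC: 5:55 PM − 4:30 = 1:25 PM on Apr 17.
Arrival in UTC: 6:41 AM − 6:00 = 12:41 AM on Apr 18.
Elapsed = 12:41 AM − 1:25 PM (+1 day) = 11 hours 16 minutes.

11 hours 16 minutes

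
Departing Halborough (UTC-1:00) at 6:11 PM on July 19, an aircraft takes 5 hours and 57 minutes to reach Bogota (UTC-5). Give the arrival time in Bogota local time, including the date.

8:08 PM on July 19

Convert departure to UTC: 6:11 PM + 1:00 = 7:11 PM UTC on Jul 19.
Add 5 hours 57 minutes travel time → 1:08 AM UTC (Jul 20).
Bogota is UTC−5:00, so local arrival = 1:08 AM − 5:00 = 8:08 PM on Jul 19.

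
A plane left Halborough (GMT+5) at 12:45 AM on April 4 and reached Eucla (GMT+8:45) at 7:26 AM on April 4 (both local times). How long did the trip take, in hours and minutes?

Eucla is 3:45 ahead of Halborough.
Clock-face elapsed time (ignoring zones) is 6 hours 41 minutes.
Actual elapsed = 6 hours 41 minutes − 3:45 = 2 hours 56 minutes.

2 hours 56 minutes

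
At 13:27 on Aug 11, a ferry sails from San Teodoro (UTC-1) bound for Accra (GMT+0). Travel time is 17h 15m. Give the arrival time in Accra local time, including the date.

Convert departure to UTC: 13:27 + 1:00 = 14:27 UTC on Aug 11.
Add 17 hours 15 minutes travel time → 07:42 UTC (Aug 12).
Accra is UTC+0, so local arrival is the same: 07:42 on Aug 12.

07:42 on August 12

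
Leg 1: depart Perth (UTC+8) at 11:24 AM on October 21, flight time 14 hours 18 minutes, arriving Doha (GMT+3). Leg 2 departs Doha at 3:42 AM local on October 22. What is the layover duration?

7 hours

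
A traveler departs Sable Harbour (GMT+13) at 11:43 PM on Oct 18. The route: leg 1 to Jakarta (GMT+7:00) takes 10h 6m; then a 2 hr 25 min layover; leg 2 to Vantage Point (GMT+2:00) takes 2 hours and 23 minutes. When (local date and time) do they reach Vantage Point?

3:37 AM on October 19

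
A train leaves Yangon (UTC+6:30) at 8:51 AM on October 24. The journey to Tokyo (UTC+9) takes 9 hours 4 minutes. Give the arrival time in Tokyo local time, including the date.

8:25 PM on October 24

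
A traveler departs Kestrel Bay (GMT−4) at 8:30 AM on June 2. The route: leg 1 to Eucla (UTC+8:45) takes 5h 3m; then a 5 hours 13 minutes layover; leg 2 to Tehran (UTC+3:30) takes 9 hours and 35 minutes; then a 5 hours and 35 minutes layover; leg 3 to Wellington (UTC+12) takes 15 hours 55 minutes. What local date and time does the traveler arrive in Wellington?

Convert departure to UTC: 8:30 AM + 4:00 = 12:30 PM UTC on Jun 2.
Add 5 hours and 3 minutes leg 1 → 5:33 PM UTC.
Add 5 hours and 13 minutes layover in Eucla → 10:46 PM UTC.
Add 9 hours and 35 minutes leg 2 → 8:21 AM UTC (Jun 3).
Add 5 hours 35 minutes layover in Tehran → 1:56 PM UTC.
Add 15 hours and 55 minutes leg 3 → 5:51 AM UTC (Jun 4).
Wellington is UTC+12:00, so local arrival = 5:51 AM + 12:00 = 5:51 PM on Jun 4.

5:51 PM on June 4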